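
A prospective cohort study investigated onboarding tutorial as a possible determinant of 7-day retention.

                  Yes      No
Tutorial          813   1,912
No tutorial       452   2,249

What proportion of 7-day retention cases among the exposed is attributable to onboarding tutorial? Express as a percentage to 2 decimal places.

Cells: a = 813, b = 1912, c = 452, d = 2249.
Risk in exposed = 813/2725 = 0.29835; risk in unexposed = 452/2701 = 0.16735.
RR = 0.29835/0.16735 = 1.78283
AR% = (RR − 1)/RR × 100 = (1.78283 − 1)/1.78283 × 100 = 43.9094%

43.91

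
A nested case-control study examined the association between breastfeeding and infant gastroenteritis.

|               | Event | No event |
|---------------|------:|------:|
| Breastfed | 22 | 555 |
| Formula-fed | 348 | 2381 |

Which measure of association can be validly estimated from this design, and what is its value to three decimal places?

Cells: a = 22, b = 555, c = 348, d = 2381.
This is a nested case-control study: participants were sampled on outcome status, so risks in the source population cannot be estimated directly — relative risk is not valid here. The odds ratio is the appropriate measure.
OR = (a·d)/(b·c) = (22 × 2381) / (555 × 348) = 52382 / 193140 = 0.27121

0.271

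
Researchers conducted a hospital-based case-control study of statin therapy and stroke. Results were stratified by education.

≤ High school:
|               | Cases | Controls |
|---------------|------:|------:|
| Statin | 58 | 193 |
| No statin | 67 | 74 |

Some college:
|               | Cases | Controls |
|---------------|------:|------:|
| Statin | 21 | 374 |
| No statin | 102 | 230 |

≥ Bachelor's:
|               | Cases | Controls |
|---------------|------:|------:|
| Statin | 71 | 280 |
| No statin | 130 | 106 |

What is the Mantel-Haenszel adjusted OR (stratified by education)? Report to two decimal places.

0.21

OR_MH = Σ(aᵢdᵢ/nᵢ) / Σ(bᵢcᵢ/nᵢ), where nᵢ is the stratum total.
Stratum 1 (≤ High school): n = 392; a·d/n = 58·74/392 = 10.9490; b·c/n = 193·67/392 = 32.9872
Stratum 2 (Some college): n = 727; a·d/n = 21·230/727 = 6.6437; b·c/n = 374·102/727 = 52.4732
Stratum 3 (≥ Bachelor's): n = 587; a·d/n = 71·106/587 = 12.8211; b·c/n = 280·130/587 = 62.0102
OR_MH = (10.9490 + 6.6437 + 12.8211) / (32.9872 + 52.4732 + 62.0102) = 30.4138 / 147.4706 = 0.20624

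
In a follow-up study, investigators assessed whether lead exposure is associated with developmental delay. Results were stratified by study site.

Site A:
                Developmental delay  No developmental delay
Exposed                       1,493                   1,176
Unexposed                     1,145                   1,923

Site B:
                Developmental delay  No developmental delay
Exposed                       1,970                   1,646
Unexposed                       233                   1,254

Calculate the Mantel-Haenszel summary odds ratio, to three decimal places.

OR_MH = Σ(aᵢdᵢ/nᵢ) / Σ(bᵢcᵢ/nᵢ), where nᵢ is the stratum total.
Stratum 1 (Site A): n = 5737; a·d/n = 1493·1923/5737 = 500.4426; b·c/n = 1176·1145/5737 = 234.7080
Stratum 2 (Site B): n = 5103; a·d/n = 1970·1254/5103 = 484.1035; b·c/n = 1646·233/5103 = 75.1554
OR_MH = (500.4426 + 484.1035) / (234.7080 + 75.1554) = 984.5460 / 309.8634 = 3.17735

3.177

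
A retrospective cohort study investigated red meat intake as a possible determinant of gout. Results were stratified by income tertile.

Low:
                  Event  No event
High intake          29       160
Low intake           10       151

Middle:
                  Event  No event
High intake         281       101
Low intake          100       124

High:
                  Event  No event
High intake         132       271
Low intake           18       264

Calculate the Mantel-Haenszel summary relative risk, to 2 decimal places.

2.17

RR_MH = Σ(aᵢ·n₀ᵢ/nᵢ) / Σ(cᵢ·n₁ᵢ/nᵢ), with n₁ᵢ = aᵢ+bᵢ (exposed), n₀ᵢ = cᵢ+dᵢ (unexposed), nᵢ = n₁ᵢ+n₀ᵢ.
Stratum 1 (Low): n₁ = 189, n₀ = 161, n = 350; a·n₀/n = 29·161/350 = 13.3400; c·n₁/n = 10·189/350 = 5.4000
Stratum 2 (Middle): n₁ = 382, n₀ = 224, n = 606; a·n₀/n = 281·224/606 = 103.8680; c·n₁/n = 100·382/606 = 63.0363
Stratum 3 (High): n₁ = 403, n₀ = 282, n = 685; a·n₀/n = 132·282/685 = 54.3416; c·n₁/n = 18·403/685 = 10.5898
RR_MH = (13.3400 + 103.8680 + 54.3416) / (5.4000 + 63.0363 + 10.5898) = 171.5496 / 79.0261 = 2.17080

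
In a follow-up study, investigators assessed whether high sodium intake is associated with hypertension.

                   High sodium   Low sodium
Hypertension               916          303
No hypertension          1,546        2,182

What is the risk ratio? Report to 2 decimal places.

Reading the table with exposure as columns: a = 916 (High sodium, case), b = 1546 (High sodium, non-case), c = 303 (Low sodium, case), d = 2182.
Risk in exposed = 916/2462 = 0.37206; risk in unexposed = 303/2485 = 0.12193.
RR = 0.37206 / 0.12193 = 3.05134
The risk among the exposed is 3.05 times that among the unexposed.

3.05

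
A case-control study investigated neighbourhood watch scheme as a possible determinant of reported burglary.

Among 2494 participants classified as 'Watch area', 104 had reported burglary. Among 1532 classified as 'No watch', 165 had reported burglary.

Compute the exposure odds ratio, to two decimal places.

From the description: a = 104, b = 2390, c = 165, d = 1367.
OR = (a·d)/(b·c) = (104 × 1367) / (2390 × 165) = 142168 / 394350 = 0.36051
Exposure is associated with lower odds of reported burglary (OR = 0.36 < 1).

0.36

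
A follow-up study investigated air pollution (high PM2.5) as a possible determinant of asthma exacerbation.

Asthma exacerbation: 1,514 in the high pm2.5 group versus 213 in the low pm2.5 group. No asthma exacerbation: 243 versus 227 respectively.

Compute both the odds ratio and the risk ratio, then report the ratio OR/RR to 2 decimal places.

3.73

From the description: a = 1514, b = 243, c = 213, d = 227.
OR = (1514·227)/(243·213) = 343678/51759 = 6.63997
Risk in exposed = 1514/1757 = 0.86170; risk in unexposed = 213/440 = 0.48409; RR = 1.78003
OR/RR = 6.63997 / 1.78003 = 3.73026
The outcome is not rare, so the OR lies further from 1 than the RR.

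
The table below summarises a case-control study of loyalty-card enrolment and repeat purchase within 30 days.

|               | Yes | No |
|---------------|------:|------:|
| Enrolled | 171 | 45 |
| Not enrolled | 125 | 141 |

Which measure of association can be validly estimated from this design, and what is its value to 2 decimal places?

Cells: a = 171, b = 45, c = 125, d = 141.
This is a case-control study: participants were sampled on outcome status, so risks in the source population cannot be estimated directly — relative risk is not valid here. The odds ratio is the appropriate measure.
OR = (a·d)/(b·c) = (171 × 141) / (45 × 125) = 24111 / 5625 = 4.28640

4.29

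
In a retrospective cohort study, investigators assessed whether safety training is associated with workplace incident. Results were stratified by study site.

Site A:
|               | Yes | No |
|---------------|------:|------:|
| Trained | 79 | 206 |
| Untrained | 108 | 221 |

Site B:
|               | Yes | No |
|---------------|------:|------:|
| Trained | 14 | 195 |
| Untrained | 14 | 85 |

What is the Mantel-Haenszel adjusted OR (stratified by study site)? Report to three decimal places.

0.716

OR_MH = Σ(aᵢdᵢ/nᵢ) / Σ(bᵢcᵢ/nᵢ), where nᵢ is the stratum total.
Stratum 1 (Site A): n = 614; a·d/n = 79·221/614 = 28.4349; b·c/n = 206·108/614 = 36.2345
Stratum 2 (Site B): n = 308; a·d/n = 14·85/308 = 3.8636; b·c/n = 195·14/308 = 8.8636
OR_MH = (28.4349 + 3.8636) / (36.2345 + 8.8636) = 32.2985 / 45.0982 = 0.71618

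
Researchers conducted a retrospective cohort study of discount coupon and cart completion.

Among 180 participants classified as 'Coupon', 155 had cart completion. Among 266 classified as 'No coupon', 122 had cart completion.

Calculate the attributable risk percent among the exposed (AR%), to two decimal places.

46.74

From the description: a = 155, b = 25, c = 122, d = 144.
Risk in exposed = 155/180 = 0.86111; risk in unexposed = 122/266 = 0.45865.
RR = 0.86111/0.45865 = 1.87750
AR% = (RR − 1)/RR × 100 = (1.87750 − 1)/1.87750 × 100 = 46.7378%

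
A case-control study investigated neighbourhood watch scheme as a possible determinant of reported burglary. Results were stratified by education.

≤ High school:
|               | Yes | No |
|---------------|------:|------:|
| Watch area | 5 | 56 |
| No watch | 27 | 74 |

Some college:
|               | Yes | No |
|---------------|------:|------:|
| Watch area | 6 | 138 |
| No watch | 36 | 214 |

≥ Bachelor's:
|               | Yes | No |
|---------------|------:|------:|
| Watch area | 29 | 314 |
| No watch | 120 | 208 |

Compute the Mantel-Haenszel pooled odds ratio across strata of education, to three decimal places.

0.186

OR_MH = Σ(aᵢdᵢ/nᵢ) / Σ(bᵢcᵢ/nᵢ), where nᵢ is the stratum total.
Stratum 1 (≤ High school): n = 162; a·d/n = 5·74/162 = 2.2840; b·c/n = 56·27/162 = 9.3333
Stratum 2 (Some college): n = 394; a·d/n = 6·214/394 = 3.2589; b·c/n = 138·36/394 = 12.6091
Stratum 3 (≥ Bachelor's): n = 671; a·d/n = 29·208/671 = 8.9896; b·c/n = 314·120/671 = 56.1550
OR_MH = (2.2840 + 3.2589 + 8.9896) / (9.3333 + 12.6091 + 56.1550) = 14.5324 / 78.0975 = 0.18608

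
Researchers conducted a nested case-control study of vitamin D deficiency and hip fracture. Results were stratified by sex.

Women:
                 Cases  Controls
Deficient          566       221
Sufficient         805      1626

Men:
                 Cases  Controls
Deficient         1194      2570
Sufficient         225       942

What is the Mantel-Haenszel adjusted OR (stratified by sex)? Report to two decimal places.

2.98

OR_MH = Σ(aᵢdᵢ/nᵢ) / Σ(bᵢcᵢ/nᵢ), where nᵢ is the stratum total.
Stratum 1 (Women): n = 3218; a·d/n = 566·1626/3218 = 285.9901; b·c/n = 221·805/3218 = 55.2843
Stratum 2 (Men): n = 4931; a·d/n = 1194·942/4931 = 228.0973; b·c/n = 2570·225/4931 = 117.2683
OR_MH = (285.9901 + 228.0973) / (55.2843 + 117.2683) = 514.0874 / 172.5526 = 2.97931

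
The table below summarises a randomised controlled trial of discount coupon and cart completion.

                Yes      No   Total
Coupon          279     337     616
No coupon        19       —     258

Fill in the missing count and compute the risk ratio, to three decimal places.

The missing cell is in the unexposed row: 258 − 19 = 239.
So a = 279, b = 337, c = 19, d = 239.
RR = [a/(a+b)] / [c/(c+d)] = (279/616) / (19/258) = 0.45292/0.07364 = 6.15021

6.150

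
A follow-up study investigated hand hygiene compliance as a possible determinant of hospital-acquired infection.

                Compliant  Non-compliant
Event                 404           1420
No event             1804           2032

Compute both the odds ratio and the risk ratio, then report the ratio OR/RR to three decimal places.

0.720

Reading the table with exposure as columns: a = 404 (Compliant, case), b = 1804 (Compliant, non-case), c = 1420 (Non-compliant, case), d = 2032.
OR = (404·2032)/(1804·1420) = 820928/2561680 = 0.32046
Risk in exposed = 404/2208 = 0.18297; risk in unexposed = 1420/3452 = 0.41136; RR = 0.44480
OR/RR = 0.32046 / 0.44480 = 0.72047
The outcome is not rare, so the OR lies further from 1 than the RR.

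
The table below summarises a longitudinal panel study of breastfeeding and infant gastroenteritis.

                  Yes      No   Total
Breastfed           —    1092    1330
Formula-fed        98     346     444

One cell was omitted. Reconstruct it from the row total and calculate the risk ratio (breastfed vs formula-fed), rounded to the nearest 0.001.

The missing cell is in the exposed row: 1330 − 1092 = 238.
So a = 238, b = 1092, c = 98, d = 346.
RR = [a/(a+b)] / [c/(c+d)] = (238/1330) / (98/444) = 0.17895/0.22072 = 0.81074

0.811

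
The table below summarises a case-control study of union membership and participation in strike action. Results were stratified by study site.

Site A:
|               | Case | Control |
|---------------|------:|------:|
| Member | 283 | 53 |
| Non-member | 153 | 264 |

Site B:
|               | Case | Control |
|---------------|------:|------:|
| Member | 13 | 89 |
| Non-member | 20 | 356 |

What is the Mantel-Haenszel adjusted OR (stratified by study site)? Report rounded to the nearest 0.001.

7.514

OR_MH = Σ(aᵢdᵢ/nᵢ) / Σ(bᵢcᵢ/nᵢ), where nᵢ is the stratum total.
Stratum 1 (Site A): n = 753; a·d/n = 283·264/753 = 99.2191; b·c/n = 53·153/753 = 10.7689
Stratum 2 (Site B): n = 478; a·d/n = 13·356/478 = 9.6820; b·c/n = 89·20/478 = 3.7238
OR_MH = (99.2191 + 9.6820) / (10.7689 + 3.7238) = 108.9011 / 14.4928 = 7.51417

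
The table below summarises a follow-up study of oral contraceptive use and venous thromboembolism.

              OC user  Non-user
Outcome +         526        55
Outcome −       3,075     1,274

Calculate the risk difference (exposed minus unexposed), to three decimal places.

Reading the table with exposure as columns: a = 526 (OC user, case), b = 3075 (OC user, non-case), c = 55 (Non-user, case), d = 1274.
Risk in exposed = 526/3601 = 0.146071; risk in unexposed = 55/1329 = 0.041384.
Risk difference = 0.146071 − 0.041384 = 0.104686

0.105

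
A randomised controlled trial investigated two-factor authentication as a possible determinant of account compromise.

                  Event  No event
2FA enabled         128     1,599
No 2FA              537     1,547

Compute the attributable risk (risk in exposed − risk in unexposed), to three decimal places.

-0.184

Cells: a = 128, b = 1599, c = 537, d = 1547.
Risk in exposed = 128/1727 = 0.074117; risk in unexposed = 537/2084 = 0.257678.
Risk difference = 0.074117 − 0.257678 = -0.183561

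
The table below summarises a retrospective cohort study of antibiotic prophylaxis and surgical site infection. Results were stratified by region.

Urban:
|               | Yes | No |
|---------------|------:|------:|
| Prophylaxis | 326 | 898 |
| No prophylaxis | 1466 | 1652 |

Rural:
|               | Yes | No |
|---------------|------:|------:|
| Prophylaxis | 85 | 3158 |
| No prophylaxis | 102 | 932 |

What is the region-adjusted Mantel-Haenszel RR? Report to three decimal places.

RR_MH = Σ(aᵢ·n₀ᵢ/nᵢ) / Σ(cᵢ·n₁ᵢ/nᵢ), with n₁ᵢ = aᵢ+bᵢ (exposed), n₀ᵢ = cᵢ+dᵢ (unexposed), nᵢ = n₁ᵢ+n₀ᵢ.
Stratum 1 (Urban): n₁ = 1224, n₀ = 3118, n = 4342; a·n₀/n = 326·3118/4342 = 234.1013; c·n₁/n = 1466·1224/4342 = 413.2621
Stratum 2 (Rural): n₁ = 3243, n₀ = 1034, n = 4277; a·n₀/n = 85·1034/4277 = 20.5495; c·n₁/n = 102·3243/4277 = 77.3407
RR_MH = (234.1013 + 20.5495) / (413.2621 + 77.3407) = 254.6508 / 490.6028 = 0.51906

0.519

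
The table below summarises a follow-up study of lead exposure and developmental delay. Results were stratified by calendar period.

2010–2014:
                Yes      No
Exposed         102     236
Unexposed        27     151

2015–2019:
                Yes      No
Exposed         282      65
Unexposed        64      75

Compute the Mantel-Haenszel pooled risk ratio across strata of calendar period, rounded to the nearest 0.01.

RR_MH = Σ(aᵢ·n₀ᵢ/nᵢ) / Σ(cᵢ·n₁ᵢ/nᵢ), with n₁ᵢ = aᵢ+bᵢ (exposed), n₀ᵢ = cᵢ+dᵢ (unexposed), nᵢ = n₁ᵢ+n₀ᵢ.
Stratum 1 (2010–2014): n₁ = 338, n₀ = 178, n = 516; a·n₀/n = 102·178/516 = 35.1860; c·n₁/n = 27·338/516 = 17.6860
Stratum 2 (2015–2019): n₁ = 347, n₀ = 139, n = 486; a·n₀/n = 282·139/486 = 80.6543; c·n₁/n = 64·347/486 = 45.6955
RR_MH = (35.1860 + 80.6543) / (17.6860 + 45.6955) = 115.8404 / 63.3815 = 1.82767

1.83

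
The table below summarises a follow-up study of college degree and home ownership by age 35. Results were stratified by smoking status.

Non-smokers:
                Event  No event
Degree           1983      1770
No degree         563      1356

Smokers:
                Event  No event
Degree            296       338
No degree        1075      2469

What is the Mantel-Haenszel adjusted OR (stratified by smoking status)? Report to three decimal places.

OR_MH = Σ(aᵢdᵢ/nᵢ) / Σ(bᵢcᵢ/nᵢ), where nᵢ is the stratum total.
Stratum 1 (Non-smokers): n = 5672; a·d/n = 1983·1356/5672 = 474.0740; b·c/n = 1770·563/5672 = 175.6894
Stratum 2 (Smokers): n = 4178; a·d/n = 296·2469/4178 = 174.9220; b·c/n = 338·1075/4178 = 86.9674
OR_MH = (474.0740 + 174.9220) / (175.6894 + 86.9674) = 648.9960 / 262.6568 = 2.47089

2.471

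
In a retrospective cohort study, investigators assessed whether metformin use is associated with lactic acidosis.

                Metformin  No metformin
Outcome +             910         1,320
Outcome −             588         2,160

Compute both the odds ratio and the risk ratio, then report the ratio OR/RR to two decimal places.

Reading the table with exposure as columns: a = 910 (Metformin, case), b = 588 (Metformin, non-case), c = 1320 (No metformin, case), d = 2160.
OR = (910·2160)/(588·1320) = 1965600/776160 = 2.53247
Risk in exposed = 910/1498 = 0.60748; risk in unexposed = 1320/3480 = 0.37931; RR = 1.60153
OR/RR = 2.53247 / 1.60153 = 1.58128
The outcome is not rare, so the OR lies further from 1 than the RR.

1.58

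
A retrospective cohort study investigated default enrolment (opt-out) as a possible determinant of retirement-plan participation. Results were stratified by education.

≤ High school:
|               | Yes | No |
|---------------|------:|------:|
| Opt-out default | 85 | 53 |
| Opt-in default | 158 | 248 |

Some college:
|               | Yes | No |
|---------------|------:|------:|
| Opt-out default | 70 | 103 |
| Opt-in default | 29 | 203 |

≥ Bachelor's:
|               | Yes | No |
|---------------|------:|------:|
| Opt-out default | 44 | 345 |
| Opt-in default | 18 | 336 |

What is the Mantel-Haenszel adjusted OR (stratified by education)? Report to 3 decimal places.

3.011

OR_MH = Σ(aᵢdᵢ/nᵢ) / Σ(bᵢcᵢ/nᵢ), where nᵢ is the stratum total.
Stratum 1 (≤ High school): n = 544; a·d/n = 85·248/544 = 38.7500; b·c/n = 53·158/544 = 15.3934
Stratum 2 (Some college): n = 405; a·d/n = 70·203/405 = 35.0864; b·c/n = 103·29/405 = 7.3753
Stratum 3 (≥ Bachelor's): n = 743; a·d/n = 44·336/743 = 19.8977; b·c/n = 345·18/743 = 8.3580
OR_MH = (38.7500 + 35.0864 + 19.8977) / (15.3934 + 7.3753 + 8.3580) = 93.7341 / 31.1267 = 3.01137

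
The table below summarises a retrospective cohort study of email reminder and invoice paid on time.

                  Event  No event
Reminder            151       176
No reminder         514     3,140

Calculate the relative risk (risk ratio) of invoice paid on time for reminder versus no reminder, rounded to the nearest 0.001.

Cells: a = 151, b = 176, c = 514, d = 3140.
Risk in exposed = 151/327 = 0.46177; risk in unexposed = 514/3654 = 0.14067.
RR = 0.46177 / 0.14067 = 3.28273
The risk among the exposed is 3.28 times that among the unexposed.

3.283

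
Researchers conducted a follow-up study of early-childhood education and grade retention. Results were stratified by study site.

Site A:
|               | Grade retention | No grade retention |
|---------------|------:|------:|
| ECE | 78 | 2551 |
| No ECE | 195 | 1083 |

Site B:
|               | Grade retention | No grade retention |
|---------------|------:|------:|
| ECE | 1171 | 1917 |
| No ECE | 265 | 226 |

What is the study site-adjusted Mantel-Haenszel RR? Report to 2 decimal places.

RR_MH = Σ(aᵢ·n₀ᵢ/nᵢ) / Σ(cᵢ·n₁ᵢ/nᵢ), with n₁ᵢ = aᵢ+bᵢ (exposed), n₀ᵢ = cᵢ+dᵢ (unexposed), nᵢ = n₁ᵢ+n₀ᵢ.
Stratum 1 (Site A): n₁ = 2629, n₀ = 1278, n = 3907; a·n₀/n = 78·1278/3907 = 25.5142; c·n₁/n = 195·2629/3907 = 131.2145
Stratum 2 (Site B): n₁ = 3088, n₀ = 491, n = 3579; a·n₀/n = 1171·491/3579 = 160.6485; c·n₁/n = 265·3088/3579 = 228.6449
RR_MH = (25.5142 + 160.6485) / (131.2145 + 228.6449) = 186.1627 / 359.8594 = 0.51732

0.52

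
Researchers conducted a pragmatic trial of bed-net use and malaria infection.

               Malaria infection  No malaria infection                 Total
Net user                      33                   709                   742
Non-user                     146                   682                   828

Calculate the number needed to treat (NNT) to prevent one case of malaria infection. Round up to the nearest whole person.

Risk in treated group = 33/742 = 0.04447; risk in control = 146/828 = 0.17633.
Absolute risk reduction = 0.17633 − 0.04447 = 0.13185
NNT = 1 / ARR = 1 / 0.13185 = 7.584 → round up → 8

8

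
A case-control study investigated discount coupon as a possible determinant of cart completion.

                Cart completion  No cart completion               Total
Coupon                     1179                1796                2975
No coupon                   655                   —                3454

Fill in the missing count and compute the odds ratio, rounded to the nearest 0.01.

2.81

The missing cell is in the unexposed row: 3454 − 655 = 2799.
So a = 1179, b = 1796, c = 655, d = 2799.
OR = (a·d)/(b·c) = (1179 × 2799) / (1796 × 655) = 3300021 / 1176380 = 2.80523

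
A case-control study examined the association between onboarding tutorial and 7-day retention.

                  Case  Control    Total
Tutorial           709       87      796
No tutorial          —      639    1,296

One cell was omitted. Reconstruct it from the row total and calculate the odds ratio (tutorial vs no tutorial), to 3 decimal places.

The missing cell is in the unexposed row: 1296 − 639 = 657.
So a = 709, b = 87, c = 657, d = 639.
OR = (a·d)/(b·c) = (709 × 639) / (87 × 657) = 453051 / 57159 = 7.92615

7.926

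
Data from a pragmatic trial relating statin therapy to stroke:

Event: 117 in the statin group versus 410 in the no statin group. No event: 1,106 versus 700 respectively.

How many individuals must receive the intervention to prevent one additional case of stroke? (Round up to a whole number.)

4

Risk in treated group = 117/1223 = 0.09567; risk in control = 410/1110 = 0.36937.
Absolute risk reduction = 0.36937 − 0.09567 = 0.27370
NNT = 1 / ARR = 1 / 0.27370 = 3.654 → round up → 4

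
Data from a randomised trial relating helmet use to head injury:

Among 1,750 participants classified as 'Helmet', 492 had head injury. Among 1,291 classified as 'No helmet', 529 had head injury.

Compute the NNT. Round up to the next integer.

Risk in treated group = 492/1750 = 0.28114; risk in control = 529/1291 = 0.40976.
Absolute risk reduction = 0.40976 − 0.28114 = 0.12862
NNT = 1 / ARR = 1 / 0.12862 = 7.775 → round up → 8

8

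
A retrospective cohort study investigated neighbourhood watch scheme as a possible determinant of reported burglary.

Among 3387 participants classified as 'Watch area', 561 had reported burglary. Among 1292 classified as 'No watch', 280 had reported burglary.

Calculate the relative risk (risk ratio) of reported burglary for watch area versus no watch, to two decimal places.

0.76

From the description: a = 561, b = 2826, c = 280, d = 1012.
Risk in exposed = 561/3387 = 0.16563; risk in unexposed = 280/1292 = 0.21672.
RR = 0.16563 / 0.21672 = 0.76428
The risk is 24% lower among the exposed than among the unexposed.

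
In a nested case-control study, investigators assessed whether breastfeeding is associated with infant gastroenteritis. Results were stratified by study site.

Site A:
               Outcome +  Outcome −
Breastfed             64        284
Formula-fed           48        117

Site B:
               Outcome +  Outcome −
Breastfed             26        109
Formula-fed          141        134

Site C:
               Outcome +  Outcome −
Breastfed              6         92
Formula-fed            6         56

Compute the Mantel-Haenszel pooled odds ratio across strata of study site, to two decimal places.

OR_MH = Σ(aᵢdᵢ/nᵢ) / Σ(bᵢcᵢ/nᵢ), where nᵢ is the stratum total.
Stratum 1 (Site A): n = 513; a·d/n = 64·117/513 = 14.5965; b·c/n = 284·48/513 = 26.5731
Stratum 2 (Site B): n = 410; a·d/n = 26·134/410 = 8.4976; b·c/n = 109·141/410 = 37.4854
Stratum 3 (Site C): n = 160; a·d/n = 6·56/160 = 2.1000; b·c/n = 92·6/160 = 3.4500
OR_MH = (14.5965 + 8.4976 + 2.1000) / (26.5731 + 37.4854 + 3.4500) = 25.1941 / 67.5085 = 0.37320

0.37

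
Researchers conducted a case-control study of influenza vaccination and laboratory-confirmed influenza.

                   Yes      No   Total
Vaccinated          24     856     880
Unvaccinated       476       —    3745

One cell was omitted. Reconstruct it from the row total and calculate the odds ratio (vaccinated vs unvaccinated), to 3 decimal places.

The missing cell is in the unexposed row: 3745 − 476 = 3269.
So a = 24, b = 856, c = 476, d = 3269.
OR = (a·d)/(b·c) = (24 × 3269) / (856 × 476) = 78456 / 407456 = 0.19255

0.193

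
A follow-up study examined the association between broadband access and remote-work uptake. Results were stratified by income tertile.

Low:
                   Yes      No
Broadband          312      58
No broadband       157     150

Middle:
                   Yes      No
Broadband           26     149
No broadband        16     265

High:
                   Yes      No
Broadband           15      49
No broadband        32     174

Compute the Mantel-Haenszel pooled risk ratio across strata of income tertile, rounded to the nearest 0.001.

RR_MH = Σ(aᵢ·n₀ᵢ/nᵢ) / Σ(cᵢ·n₁ᵢ/nᵢ), with n₁ᵢ = aᵢ+bᵢ (exposed), n₀ᵢ = cᵢ+dᵢ (unexposed), nᵢ = n₁ᵢ+n₀ᵢ.
Stratum 1 (Low): n₁ = 370, n₀ = 307, n = 677; a·n₀/n = 312·307/677 = 141.4830; c·n₁/n = 157·370/677 = 85.8050
Stratum 2 (Middle): n₁ = 175, n₀ = 281, n = 456; a·n₀/n = 26·281/456 = 16.0219; c·n₁/n = 16·175/456 = 6.1404
Stratum 3 (High): n₁ = 64, n₀ = 206, n = 270; a·n₀/n = 15·206/270 = 11.4444; c·n₁/n = 32·64/270 = 7.5852
RR_MH = (141.4830 + 16.0219 + 11.4444) / (85.8050 + 6.1404 + 7.5852) = 168.9494 / 99.5306 = 1.69746

1.697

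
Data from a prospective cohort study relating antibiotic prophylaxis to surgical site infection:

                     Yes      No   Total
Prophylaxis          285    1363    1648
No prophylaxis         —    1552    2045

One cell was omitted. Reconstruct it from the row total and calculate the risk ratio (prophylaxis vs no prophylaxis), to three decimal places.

The missing cell is in the unexposed row: 2045 − 1552 = 493.
So a = 285, b = 1363, c = 493, d = 1552.
RR = [a/(a+b)] / [c/(c+d)] = (285/1648) / (493/2045) = 0.17294/0.24108 = 0.71735

0.717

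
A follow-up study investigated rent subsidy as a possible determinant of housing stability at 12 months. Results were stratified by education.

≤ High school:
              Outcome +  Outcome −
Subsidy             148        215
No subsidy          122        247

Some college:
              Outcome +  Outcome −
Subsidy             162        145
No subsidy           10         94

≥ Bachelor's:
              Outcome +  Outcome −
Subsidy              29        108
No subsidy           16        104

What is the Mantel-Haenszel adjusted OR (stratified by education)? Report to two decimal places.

OR_MH = Σ(aᵢdᵢ/nᵢ) / Σ(bᵢcᵢ/nᵢ), where nᵢ is the stratum total.
Stratum 1 (≤ High school): n = 732; a·d/n = 148·247/732 = 49.9399; b·c/n = 215·122/732 = 35.8333
Stratum 2 (Some college): n = 411; a·d/n = 162·94/411 = 37.0511; b·c/n = 145·10/411 = 3.5280
Stratum 3 (≥ Bachelor's): n = 257; a·d/n = 29·104/257 = 11.7354; b·c/n = 108·16/257 = 6.7237
OR_MH = (49.9399 + 37.0511 + 11.7354) / (35.8333 + 3.5280 + 6.7237) = 98.7264 / 46.0850 = 2.14227

2.14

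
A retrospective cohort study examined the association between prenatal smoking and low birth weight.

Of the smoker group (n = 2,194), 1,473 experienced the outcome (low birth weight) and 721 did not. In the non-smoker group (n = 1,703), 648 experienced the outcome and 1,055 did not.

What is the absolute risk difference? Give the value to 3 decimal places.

0.291

From the description: a = 1473, b = 721, c = 648, d = 1055.
Risk in exposed = 1473/2194 = 0.671376; risk in unexposed = 648/1703 = 0.380505.
Risk difference = 0.671376 − 0.380505 = 0.290871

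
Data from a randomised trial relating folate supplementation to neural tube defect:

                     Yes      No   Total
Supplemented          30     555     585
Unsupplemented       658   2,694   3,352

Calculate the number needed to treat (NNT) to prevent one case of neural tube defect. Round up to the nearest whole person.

Risk in treated group = 30/585 = 0.05128; risk in control = 658/3352 = 0.19630.
Absolute risk reduction = 0.19630 − 0.05128 = 0.14502
NNT = 1 / ARR = 1 / 0.14502 = 6.896 → round up → 7

7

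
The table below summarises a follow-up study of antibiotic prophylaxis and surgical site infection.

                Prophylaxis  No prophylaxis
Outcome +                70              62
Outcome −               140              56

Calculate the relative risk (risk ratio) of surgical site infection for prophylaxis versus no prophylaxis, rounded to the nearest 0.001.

Reading the table with exposure as columns: a = 70 (Prophylaxis, case), b = 140 (Prophylaxis, non-case), c = 62 (No prophylaxis, case), d = 56.
Risk in exposed = 70/210 = 0.33333; risk in unexposed = 62/118 = 0.52542.
RR = 0.33333 / 0.52542 = 0.63441
The risk is 37% lower among the exposed than among the unexposed.

0.634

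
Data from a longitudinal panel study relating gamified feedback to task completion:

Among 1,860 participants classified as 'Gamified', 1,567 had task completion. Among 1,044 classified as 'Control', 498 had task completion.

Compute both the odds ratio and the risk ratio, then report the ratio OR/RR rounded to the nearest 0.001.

From the description: a = 1567, b = 293, c = 498, d = 546.
OR = (1567·546)/(293·498) = 855582/145914 = 5.86360
Risk in exposed = 1567/1860 = 0.84247; risk in unexposed = 498/1044 = 0.47701; RR = 1.76615
OR/RR = 5.86360 / 1.76615 = 3.32000
The outcome is not rare, so the OR lies further from 1 than the RR.

3.320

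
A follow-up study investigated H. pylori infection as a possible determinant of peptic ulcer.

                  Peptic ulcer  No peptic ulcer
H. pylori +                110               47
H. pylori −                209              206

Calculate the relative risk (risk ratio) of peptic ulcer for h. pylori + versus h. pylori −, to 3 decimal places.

1.391

Cells: a = 110, b = 47, c = 209, d = 206.
Risk in exposed = 110/157 = 0.70064; risk in unexposed = 209/415 = 0.50361.
RR = 0.70064 / 0.50361 = 1.39122
The risk among the exposed is 1.39 times that among the unexposed.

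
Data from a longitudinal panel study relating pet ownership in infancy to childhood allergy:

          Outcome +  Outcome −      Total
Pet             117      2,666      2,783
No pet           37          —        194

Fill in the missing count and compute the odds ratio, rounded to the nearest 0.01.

The missing cell is in the unexposed row: 194 − 37 = 157.
So a = 117, b = 2666, c = 37, d = 157.
OR = (a·d)/(b·c) = (117 × 157) / (2666 × 37) = 18369 / 98642 = 0.18622

0.19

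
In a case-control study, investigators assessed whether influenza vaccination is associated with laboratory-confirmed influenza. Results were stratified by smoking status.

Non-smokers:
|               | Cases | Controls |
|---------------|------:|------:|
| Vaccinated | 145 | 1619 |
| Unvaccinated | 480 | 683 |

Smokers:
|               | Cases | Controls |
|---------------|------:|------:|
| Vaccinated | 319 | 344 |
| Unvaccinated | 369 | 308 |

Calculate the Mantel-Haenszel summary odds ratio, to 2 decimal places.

OR_MH = Σ(aᵢdᵢ/nᵢ) / Σ(bᵢcᵢ/nᵢ), where nᵢ is the stratum total.
Stratum 1 (Non-smokers): n = 2927; a·d/n = 145·683/2927 = 33.8350; b·c/n = 1619·480/2927 = 265.5005
Stratum 2 (Smokers): n = 1340; a·d/n = 319·308/1340 = 73.3224; b·c/n = 344·369/1340 = 94.7284
OR_MH = (33.8350 + 73.3224) / (265.5005 + 94.7284) = 107.1574 / 360.2289 = 0.29747

0.30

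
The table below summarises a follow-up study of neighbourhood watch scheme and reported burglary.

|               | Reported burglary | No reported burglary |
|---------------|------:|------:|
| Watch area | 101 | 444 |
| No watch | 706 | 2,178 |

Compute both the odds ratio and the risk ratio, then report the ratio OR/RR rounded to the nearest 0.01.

Cells: a = 101, b = 444, c = 706, d = 2178.
OR = (101·2178)/(444·706) = 219978/313464 = 0.70176
Risk in exposed = 101/545 = 0.18532; risk in unexposed = 706/2884 = 0.24480; RR = 0.75703
OR/RR = 0.70176 / 0.75703 = 0.92699
The outcome is not rare, so the OR lies further from 1 than the RR.

0.93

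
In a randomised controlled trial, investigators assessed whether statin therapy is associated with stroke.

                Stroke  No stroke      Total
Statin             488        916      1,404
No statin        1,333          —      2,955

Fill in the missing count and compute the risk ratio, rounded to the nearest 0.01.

The missing cell is in the unexposed row: 2955 − 1333 = 1622.
So a = 488, b = 916, c = 1333, d = 1622.
RR = [a/(a+b)] / [c/(c+d)] = (488/1404) / (1333/2955) = 0.34758/0.45110 = 0.77051

0.77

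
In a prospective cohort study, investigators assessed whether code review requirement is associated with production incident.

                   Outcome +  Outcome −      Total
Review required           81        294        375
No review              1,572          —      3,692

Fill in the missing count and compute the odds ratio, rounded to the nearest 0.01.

0.37

The missing cell is in the unexposed row: 3692 − 1572 = 2120.
So a = 81, b = 294, c = 1572, d = 2120.
OR = (a·d)/(b·c) = (81 × 2120) / (294 × 1572) = 171720 / 462168 = 0.37155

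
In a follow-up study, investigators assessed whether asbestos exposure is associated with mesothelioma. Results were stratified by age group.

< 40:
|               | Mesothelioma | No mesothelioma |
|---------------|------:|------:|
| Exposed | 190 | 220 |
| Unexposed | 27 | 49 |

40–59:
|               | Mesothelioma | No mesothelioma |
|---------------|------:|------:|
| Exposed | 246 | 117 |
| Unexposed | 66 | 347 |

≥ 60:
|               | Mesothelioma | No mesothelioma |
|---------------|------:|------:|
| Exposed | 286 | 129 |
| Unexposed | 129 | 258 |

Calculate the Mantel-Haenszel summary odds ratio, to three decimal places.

OR_MH = Σ(aᵢdᵢ/nᵢ) / Σ(bᵢcᵢ/nᵢ), where nᵢ is the stratum total.
Stratum 1 (< 40): n = 486; a·d/n = 190·49/486 = 19.1564; b·c/n = 220·27/486 = 12.2222
Stratum 2 (40–59): n = 776; a·d/n = 246·347/776 = 110.0026; b·c/n = 117·66/776 = 9.9510
Stratum 3 (≥ 60): n = 802; a·d/n = 286·258/802 = 92.0050; b·c/n = 129·129/802 = 20.7494
OR_MH = (19.1564 + 110.0026 + 92.0050) / (12.2222 + 9.9510 + 20.7494) = 221.1639 / 42.9226 = 5.15262

5.153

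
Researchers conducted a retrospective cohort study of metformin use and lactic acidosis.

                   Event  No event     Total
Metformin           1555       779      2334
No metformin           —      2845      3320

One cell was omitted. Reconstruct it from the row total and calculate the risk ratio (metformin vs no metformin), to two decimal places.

The missing cell is in the unexposed row: 3320 − 2845 = 475.
So a = 1555, b = 779, c = 475, d = 2845.
RR = [a/(a+b)] / [c/(c+d)] = (1555/2334) / (475/3320) = 0.66624/0.14307 = 4.65665

4.66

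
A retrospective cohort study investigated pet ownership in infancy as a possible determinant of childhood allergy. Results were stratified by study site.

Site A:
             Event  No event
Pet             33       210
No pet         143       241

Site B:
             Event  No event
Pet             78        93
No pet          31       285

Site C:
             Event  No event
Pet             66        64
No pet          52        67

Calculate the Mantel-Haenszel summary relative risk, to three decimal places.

RR_MH = Σ(aᵢ·n₀ᵢ/nᵢ) / Σ(cᵢ·n₁ᵢ/nᵢ), with n₁ᵢ = aᵢ+bᵢ (exposed), n₀ᵢ = cᵢ+dᵢ (unexposed), nᵢ = n₁ᵢ+n₀ᵢ.
Stratum 1 (Site A): n₁ = 243, n₀ = 384, n = 627; a·n₀/n = 33·384/627 = 20.2105; c·n₁/n = 143·243/627 = 55.4211
Stratum 2 (Site B): n₁ = 171, n₀ = 316, n = 487; a·n₀/n = 78·316/487 = 50.6119; c·n₁/n = 31·171/487 = 10.8850
Stratum 3 (Site C): n₁ = 130, n₀ = 119, n = 249; a·n₀/n = 66·119/249 = 31.5422; c·n₁/n = 52·130/249 = 27.1486
RR_MH = (20.2105 + 50.6119 + 31.5422) / (55.4211 + 10.8850 + 27.1486) = 102.3646 / 93.4547 = 1.09534

1.095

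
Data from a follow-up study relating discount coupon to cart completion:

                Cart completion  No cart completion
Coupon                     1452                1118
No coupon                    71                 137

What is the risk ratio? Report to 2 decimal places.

1.66

Cells: a = 1452, b = 1118, c = 71, d = 137.
Risk in exposed = 1452/2570 = 0.56498; risk in unexposed = 71/208 = 0.34135.
RR = 0.56498 / 0.34135 = 1.65515
The risk among the exposed is 1.66 times that among the unexposed.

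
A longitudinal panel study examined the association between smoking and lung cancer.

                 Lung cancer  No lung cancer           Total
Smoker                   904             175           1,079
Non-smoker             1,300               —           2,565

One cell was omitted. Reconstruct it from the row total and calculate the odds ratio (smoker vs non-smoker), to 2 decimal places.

5.03

The missing cell is in the unexposed row: 2565 − 1300 = 1265.
So a = 904, b = 175, c = 1300, d = 1265.
OR = (a·d)/(b·c) = (904 × 1265) / (175 × 1300) = 1143560 / 227500 = 5.02664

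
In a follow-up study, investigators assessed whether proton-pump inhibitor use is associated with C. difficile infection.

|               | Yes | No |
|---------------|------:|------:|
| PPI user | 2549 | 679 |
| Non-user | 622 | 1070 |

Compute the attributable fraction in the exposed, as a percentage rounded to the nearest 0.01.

53.45

Cells: a = 2549, b = 679, c = 622, d = 1070.
Risk in exposed = 2549/3228 = 0.78965; risk in unexposed = 622/1692 = 0.36761.
RR = 0.78965/0.36761 = 2.14806
AR% = (RR − 1)/RR × 100 = (2.14806 − 1)/2.14806 × 100 = 53.4464%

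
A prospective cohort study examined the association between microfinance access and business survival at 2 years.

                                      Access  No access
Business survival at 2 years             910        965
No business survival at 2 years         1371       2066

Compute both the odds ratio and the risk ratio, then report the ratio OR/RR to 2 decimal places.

Reading the table with exposure as columns: a = 910 (Access, case), b = 1371 (Access, non-case), c = 965 (No access, case), d = 2066.
OR = (910·2066)/(1371·965) = 1880060/1323015 = 1.42104
Risk in exposed = 910/2281 = 0.39895; risk in unexposed = 965/3031 = 0.31838; RR = 1.25307
OR/RR = 1.42104 / 1.25307 = 1.13405
The outcome is not rare, so the OR lies further from 1 than the RR.

1.13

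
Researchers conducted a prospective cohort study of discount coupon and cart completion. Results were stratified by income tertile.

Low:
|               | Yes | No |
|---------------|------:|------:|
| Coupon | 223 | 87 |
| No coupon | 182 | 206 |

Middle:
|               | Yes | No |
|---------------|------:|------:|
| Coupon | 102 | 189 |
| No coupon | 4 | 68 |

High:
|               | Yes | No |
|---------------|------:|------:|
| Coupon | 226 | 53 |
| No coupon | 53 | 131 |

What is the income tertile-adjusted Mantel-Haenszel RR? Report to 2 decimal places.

RR_MH = Σ(aᵢ·n₀ᵢ/nᵢ) / Σ(cᵢ·n₁ᵢ/nᵢ), with n₁ᵢ = aᵢ+bᵢ (exposed), n₀ᵢ = cᵢ+dᵢ (unexposed), nᵢ = n₁ᵢ+n₀ᵢ.
Stratum 1 (Low): n₁ = 310, n₀ = 388, n = 698; a·n₀/n = 223·388/698 = 123.9599; c·n₁/n = 182·310/698 = 80.8309
Stratum 2 (Middle): n₁ = 291, n₀ = 72, n = 363; a·n₀/n = 102·72/363 = 20.2314; c·n₁/n = 4·291/363 = 3.2066
Stratum 3 (High): n₁ = 279, n₀ = 184, n = 463; a·n₀/n = 226·184/463 = 89.8143; c·n₁/n = 53·279/463 = 31.9374
RR_MH = (123.9599 + 20.2314 + 89.8143) / (80.8309 + 3.2066 + 31.9374) = 234.0055 / 115.9749 = 2.01773

2.02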